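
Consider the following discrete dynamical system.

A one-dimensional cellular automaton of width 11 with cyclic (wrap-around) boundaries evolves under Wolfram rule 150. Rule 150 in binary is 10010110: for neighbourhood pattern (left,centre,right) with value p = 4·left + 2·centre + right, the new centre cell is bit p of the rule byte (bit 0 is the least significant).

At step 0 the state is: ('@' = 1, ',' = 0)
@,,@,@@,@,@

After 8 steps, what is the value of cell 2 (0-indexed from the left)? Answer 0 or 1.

0

t=0: @,,@,@@,@,@
t=1: ,@@@,,,,@,,
t=2: @,@,@,,@@@,
t=3: @,@,@@@,@,,
t=4: @,@,,@,,@@@
t=5: ,,@@@@@@,@@
t=6: @@,@@@@,,,,
t=7: ,,,,@@,@,,@
t=8: @,,@,,,@@@@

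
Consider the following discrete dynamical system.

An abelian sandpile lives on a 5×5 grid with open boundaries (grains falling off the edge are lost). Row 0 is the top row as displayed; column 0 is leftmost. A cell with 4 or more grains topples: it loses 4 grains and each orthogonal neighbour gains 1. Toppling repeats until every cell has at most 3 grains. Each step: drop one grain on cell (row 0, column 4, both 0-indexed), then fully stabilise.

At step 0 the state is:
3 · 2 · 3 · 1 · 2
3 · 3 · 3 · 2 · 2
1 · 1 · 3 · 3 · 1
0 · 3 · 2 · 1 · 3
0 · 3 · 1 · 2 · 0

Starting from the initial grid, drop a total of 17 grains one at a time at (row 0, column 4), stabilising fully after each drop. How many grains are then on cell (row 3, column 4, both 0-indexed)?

0) 3 · 2 · 3 · 1 · 2
3 · 3 · 3 · 2 · 2
1 · 1 · 3 · 3 · 1
0 · 3 · 2 · 1 · 3
0 · 3 · 1 · 2 · 0
1) 3 · 2 · 3 · 1 · 3
3 · 3 · 3 · 2 · 2
1 · 1 · 3 · 3 · 1
0 · 3 · 2 · 1 · 3
0 · 3 · 1 · 2 · 0
2) 3 · 2 · 3 · 2 · 0
3 · 3 · 3 · 2 · 3
1 · 1 · 3 · 3 · 1
0 · 3 · 2 · 1 · 3
0 · 3 · 1 · 2 · 0
3) 3 · 2 · 3 · 2 · 1
3 · 3 · 3 · 2 · 3
1 · 1 · 3 · 3 · 1
0 · 3 · 2 · 1 · 3
0 · 3 · 1 · 2 · 0
4) 3 · 2 · 3 · 2 · 2
3 · 3 · 3 · 2 · 3
1 · 1 · 3 · 3 · 1
0 · 3 · 2 · 1 · 3
0 · 3 · 1 · 2 · 0
5) 3 · 2 · 3 · 2 · 3
3 · 3 · 3 · 2 · 3
1 · 1 · 3 · 3 · 1
0 · 3 · 2 · 1 · 3
0 · 3 · 1 · 2 · 0
6) 3 · 2 · 3 · 3 · 1
3 · 3 · 3 · 3 · 0
1 · 1 · 3 · 3 · 2
0 · 3 · 2 · 1 · 3
0 · 3 · 1 · 2 · 0
7) 3 · 2 · 3 · 3 · 2
3 · 3 · 3 · 3 · 0
1 · 1 · 3 · 3 · 2
0 · 3 · 2 · 1 · 3
0 · 3 · 1 · 2 · 0
8) 3 · 2 · 3 · 3 · 3
3 · 3 · 3 · 3 · 0
1 · 1 · 3 · 3 · 2
0 · 3 · 2 · 1 · 3
0 · 3 · 1 · 2 · 0
9) 1 · 1 · 2 · 2 · 1
1 · 2 · 3 · 2 · 2
2 · 3 · 1 · 1 · 3
0 · 3 · 3 · 2 · 3
0 · 3 · 1 · 2 · 0
10) 1 · 1 · 2 · 2 · 2
1 · 2 · 3 · 2 · 2
2 · 3 · 1 · 1 · 3
0 · 3 · 3 · 2 · 3
0 · 3 · 1 · 2 · 0
11) 1 · 1 · 2 · 2 · 3
1 · 2 · 3 · 2 · 2
2 · 3 · 1 · 1 · 3
0 · 3 · 3 · 2 · 3
0 · 3 · 1 · 2 · 0
12) 1 · 1 · 2 · 3 · 0
1 · 2 · 3 · 2 · 3
2 · 3 · 1 · 1 · 3
0 · 3 · 3 · 2 · 3
0 · 3 · 1 · 2 · 0
13) 1 · 1 · 2 · 3 · 1
1 · 2 · 3 · 2 · 3
2 · 3 · 1 · 1 · 3
0 · 3 · 3 · 2 · 3
0 · 3 · 1 · 2 · 0
14) 1 · 1 · 2 · 3 · 2
1 · 2 · 3 · 2 · 3
2 · 3 · 1 · 1 · 3
0 · 3 · 3 · 2 · 3
0 · 3 · 1 · 2 · 0
15) 1 · 1 · 2 · 3 · 3
1 · 2 · 3 · 2 · 3
2 · 3 · 1 · 1 · 3
0 · 3 · 3 · 2 · 3
0 · 3 · 1 · 2 · 0
16) 1 · 2 · 0 · 2 · 2
1 · 3 · 1 · 1 · 2
2 · 3 · 2 · 3 · 1
0 · 3 · 3 · 3 · 0
0 · 3 · 1 · 2 · 1
17) 1 · 2 · 0 · 2 · 3
1 · 3 · 1 · 1 · 2
2 · 3 · 2 · 3 · 1
0 · 3 · 3 · 3 · 0
0 · 3 · 1 · 2 · 1

0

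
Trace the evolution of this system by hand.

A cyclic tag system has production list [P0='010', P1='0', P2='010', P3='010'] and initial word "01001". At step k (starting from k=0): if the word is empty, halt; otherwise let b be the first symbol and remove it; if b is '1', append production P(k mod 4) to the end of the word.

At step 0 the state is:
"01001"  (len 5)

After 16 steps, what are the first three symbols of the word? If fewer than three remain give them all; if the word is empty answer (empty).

(empty)

0) "01001"  (len 5)
1) "1001"  (len 4)
2) "0010"  (len 4)
3) "010"  (len 3)
4) "10"  (len 2)
5) "0010"  (len 4)
6) "010"  (len 3)
7) "10"  (len 2)
8) "0010"  (len 4)
9) "010"  (len 3)
10) "10"  (len 2)
11) "0010"  (len 4)
12) "010"  (len 3)
13) "10"  (len 2)
14) "00"  (len 2)
15) "0"  (len 1)
16) (halted — word empty)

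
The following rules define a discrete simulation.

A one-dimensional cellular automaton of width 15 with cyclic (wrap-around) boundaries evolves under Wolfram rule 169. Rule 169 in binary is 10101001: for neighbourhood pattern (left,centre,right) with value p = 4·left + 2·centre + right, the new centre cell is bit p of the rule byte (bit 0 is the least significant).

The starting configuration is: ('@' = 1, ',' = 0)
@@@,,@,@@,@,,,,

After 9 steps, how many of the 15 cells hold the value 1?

gen 0: @@@,,@,@@,@,,,,
gen 1: @@,,,,@@,@,,@@,
gen 2: @,,@@,@,@,,,@,@
gen 3: ,,,@,@,@,,@,,@@
gen 4: ,@,,@,@,,,,,,@,
gen 5: ,,,,,@,,@@@@,,,
gen 6: @@@@,,,,@@@,,@@
gen 7: @@@,,@@,@@,,,@@
gen 8: @@,,,@,@@,,@,@@
gen 9: @,,@,,@@,,,,@@@

7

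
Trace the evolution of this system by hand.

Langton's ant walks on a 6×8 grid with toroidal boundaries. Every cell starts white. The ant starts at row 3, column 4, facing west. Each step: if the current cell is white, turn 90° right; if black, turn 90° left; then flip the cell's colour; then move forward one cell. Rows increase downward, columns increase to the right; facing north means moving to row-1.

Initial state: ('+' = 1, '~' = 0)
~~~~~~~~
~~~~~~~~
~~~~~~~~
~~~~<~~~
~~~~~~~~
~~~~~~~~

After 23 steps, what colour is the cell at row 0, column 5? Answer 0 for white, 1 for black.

0) ~~~~~~~~
~~~~~~~~
~~~~~~~~
~~~~<~~~
~~~~~~~~
~~~~~~~~
1) ~~~~~~~~
~~~~~~~~
~~~~^~~~
~~~~+~~~
~~~~~~~~
~~~~~~~~
2) ~~~~~~~~
~~~~~~~~
~~~~+>~~
~~~~+~~~
~~~~~~~~
~~~~~~~~
3) ~~~~~~~~
~~~~~~~~
~~~~++~~
~~~~+v~~
~~~~~~~~
~~~~~~~~
4) ~~~~~~~~
~~~~~~~~
~~~~++~~
~~~~<+~~
~~~~~~~~
~~~~~~~~
5) ~~~~~~~~
~~~~~~~~
~~~~++~~
~~~~~+~~
~~~~v~~~
~~~~~~~~
6) ~~~~~~~~
~~~~~~~~
~~~~++~~
~~~~~+~~
~~~<+~~~
~~~~~~~~
7) ~~~~~~~~
~~~~~~~~
~~~~++~~
~~~^~+~~
~~~++~~~
~~~~~~~~
8) ~~~~~~~~
~~~~~~~~
~~~~++~~
~~~+>+~~
~~~++~~~
~~~~~~~~
9) ~~~~~~~~
~~~~~~~~
~~~~++~~
~~~+++~~
~~~+v~~~
~~~~~~~~
10) ~~~~~~~~
~~~~~~~~
~~~~++~~
~~~+++~~
~~~+~>~~
~~~~~~~~
11) ~~~~~~~~
~~~~~~~~
~~~~++~~
~~~+++~~
~~~+~+~~
~~~~~v~~
12) ~~~~~~~~
~~~~~~~~
~~~~++~~
~~~+++~~
~~~+~+~~
~~~~<+~~
13) ~~~~~~~~
~~~~~~~~
~~~~++~~
~~~+++~~
~~~+^+~~
~~~~++~~
14) ~~~~~~~~
~~~~~~~~
~~~~++~~
~~~+++~~
~~~++>~~
~~~~++~~
15) ~~~~~~~~
~~~~~~~~
~~~~++~~
~~~++^~~
~~~++~~~
~~~~++~~
16) ~~~~~~~~
~~~~~~~~
~~~~++~~
~~~+<~~~
~~~++~~~
~~~~++~~
17) ~~~~~~~~
~~~~~~~~
~~~~++~~
~~~+~~~~
~~~+v~~~
~~~~++~~
18) ~~~~~~~~
~~~~~~~~
~~~~++~~
~~~+~~~~
~~~+~>~~
~~~~++~~
19) ~~~~~~~~
~~~~~~~~
~~~~++~~
~~~+~~~~
~~~+~+~~
~~~~+v~~
20) ~~~~~~~~
~~~~~~~~
~~~~++~~
~~~+~~~~
~~~+~+~~
~~~~+~>~
21) ~~~~~~v~
~~~~~~~~
~~~~++~~
~~~+~~~~
~~~+~+~~
~~~~+~+~
22) ~~~~~<+~
~~~~~~~~
~~~~++~~
~~~+~~~~
~~~+~+~~
~~~~+~+~
23) ~~~~~++~
~~~~~~~~
~~~~++~~
~~~+~~~~
~~~+~+~~
~~~~+^+~

1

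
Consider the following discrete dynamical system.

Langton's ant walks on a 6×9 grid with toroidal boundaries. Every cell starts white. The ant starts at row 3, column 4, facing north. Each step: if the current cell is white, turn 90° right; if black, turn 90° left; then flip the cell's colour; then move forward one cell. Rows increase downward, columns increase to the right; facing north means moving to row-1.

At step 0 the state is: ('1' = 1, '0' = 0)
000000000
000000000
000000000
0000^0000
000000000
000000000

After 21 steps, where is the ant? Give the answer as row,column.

5,1

k=0  000000000
000000000
000000000
0000^0000
000000000
000000000
k=1  000000000
000000000
000000000
00001>000
000000000
000000000
k=2  000000000
000000000
000000000
000011000
00000v000
000000000
k=3  000000000
000000000
000000000
000011000
0000<1000
000000000
k=4  000000000
000000000
000000000
0000^1000
000011000
000000000
k=5  000000000
000000000
000000000
000<01000
000011000
000000000
k=6  000000000
000000000
000^00000
000101000
000011000
000000000
k=7  000000000
000000000
0001>0000
000101000
000011000
000000000
k=8  000000000
000000000
000110000
0001v1000
000011000
000000000
k=9  000000000
000000000
000110000
000<11000
000011000
000000000
k=10  000000000
000000000
000110000
000011000
000v11000
000000000
k=11  000000000
000000000
000110000
000011000
00<111000
000000000
k=12  000000000
000000000
000110000
00^011000
001111000
000000000
k=13  000000000
000000000
000110000
001>11000
001111000
000000000
k=14  000000000
000000000
000110000
001111000
001v11000
000000000
k=15  000000000
000000000
000110000
001111000
0010>1000
000000000
k=16  000000000
000000000
000110000
0011^1000
001001000
000000000
k=17  000000000
000000000
000110000
001<01000
001001000
000000000
k=18  000000000
000000000
000110000
001001000
001v01000
000000000
k=19  000000000
000000000
000110000
001001000
00<101000
000000000
k=20  000000000
000000000
000110000
001001000
000101000
00v000000
k=21  000000000
000000000
000110000
001001000
000101000
0<1000000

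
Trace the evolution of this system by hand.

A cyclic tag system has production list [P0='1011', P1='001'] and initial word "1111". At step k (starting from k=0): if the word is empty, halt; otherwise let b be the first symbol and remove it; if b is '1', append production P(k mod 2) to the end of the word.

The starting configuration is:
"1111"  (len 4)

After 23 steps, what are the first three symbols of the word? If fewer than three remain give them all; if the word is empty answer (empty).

011

t=0: "1111"  (len 4)
t=1: "1111011"  (len 7)
t=2: "111011001"  (len 9)
t=3: "110110011011"  (len 12)
t=4: "10110011011001"  (len 14)
t=5: "01100110110011011"  (len 17)
t=6: "1100110110011011"  (len 16)
t=7: "1001101100110111011"  (len 19)
t=8: "001101100110111011001"  (len 21)
t=9: "01101100110111011001"  (len 20)
t=10: "1101100110111011001"  (len 19)
t=11: "1011001101110110011011"  (len 22)
t=12: "011001101110110011011001"  (len 24)
t=13: "11001101110110011011001"  (len 23)
t=14: "1001101110110011011001001"  (len 25)
t=15: "0011011101100110110010011011"  (len 28)
t=16: "011011101100110110010011011"  (len 27)
t=17: "11011101100110110010011011"  (len 26)
t=18: "1011101100110110010011011001"  (len 28)
t=19: "0111011001101100100110110011011"  (len 31)
t=20: "111011001101100100110110011011"  (len 30)
t=21: "110110011011001001101100110111011"  (len 33)
t=22: "10110011011001001101100110111011001"  (len 35)
t=23: "01100110110010011011001101110110011011"  (len 38)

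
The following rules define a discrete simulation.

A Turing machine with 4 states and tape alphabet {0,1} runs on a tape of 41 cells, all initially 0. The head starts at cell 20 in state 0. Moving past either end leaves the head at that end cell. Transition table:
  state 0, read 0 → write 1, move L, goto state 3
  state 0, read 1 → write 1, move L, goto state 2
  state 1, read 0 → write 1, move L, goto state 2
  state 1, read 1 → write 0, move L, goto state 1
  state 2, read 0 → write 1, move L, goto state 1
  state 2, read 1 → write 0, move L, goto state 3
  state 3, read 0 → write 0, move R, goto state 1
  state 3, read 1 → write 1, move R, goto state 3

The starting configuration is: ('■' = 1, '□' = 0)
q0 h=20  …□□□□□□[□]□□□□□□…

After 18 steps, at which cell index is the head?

4

k=0  q0 h=20  …□□□□□□[□]□□□□□□…
k=1  q3 h=19  …□□□□□□[□]■□□□□□…
k=2  q1 h=20  …□□□□□□[■]□□□□□□…
k=3  q1 h=19  …□□□□□□[□]□□□□□□…
k=4  q2 h=18  …□□□□□□[□]■□□□□□…
k=5  q1 h=17  …□□□□□□[□]■■□□□□…
k=6  q2 h=16  …□□□□□□[□]■■■□□□…
k=7  q1 h=15  …□□□□□□[□]■■■■□□…
k=8  q2 h=14  …□□□□□□[□]■■■■■□…
k=9  q1 h=13  …□□□□□□[□]■■■■■■…
k=10  q2 h=12  …□□□□□□[□]■■■■■■…
k=11  q1 h=11  …□□□□□□[□]■■■■■■…
k=12  q2 h=10  …□□□□□□[□]■■■■■■…
k=13  q1 h= 9  …□□□□□□[□]■■■■■■…
k=14  q2 h= 8  …□□□□□□[□]■■■■■■…
k=15  q1 h= 7  …□□□□□□[□]■■■■■■…
k=16  q2 h= 6  |□□□□□□[□]■■■■■■…
k=17  q1 h= 5  |□□□□□[□]■■■■■■…
k=18  q2 h= 4  |□□□□[□]■■■■■■…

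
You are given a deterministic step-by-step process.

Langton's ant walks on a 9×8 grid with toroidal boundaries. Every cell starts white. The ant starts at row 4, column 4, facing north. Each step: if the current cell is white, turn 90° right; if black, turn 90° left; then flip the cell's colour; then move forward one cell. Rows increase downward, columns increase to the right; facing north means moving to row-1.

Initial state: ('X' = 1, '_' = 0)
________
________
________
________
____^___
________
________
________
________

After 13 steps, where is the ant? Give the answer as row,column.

t=0: ________
________
________
________
____^___
________
________
________
________
t=1: ________
________
________
________
____X>__
________
________
________
________
t=2: ________
________
________
________
____XX__
_____v__
________
________
________
t=3: ________
________
________
________
____XX__
____<X__
________
________
________
t=4: ________
________
________
________
____^X__
____XX__
________
________
________
t=5: ________
________
________
________
___<_X__
____XX__
________
________
________
t=6: ________
________
________
___^____
___X_X__
____XX__
________
________
________
t=7: ________
________
________
___X>___
___X_X__
____XX__
________
________
________
t=8: ________
________
________
___XX___
___XvX__
____XX__
________
________
________
t=9: ________
________
________
___XX___
___<XX__
____XX__
________
________
________
t=10: ________
________
________
___XX___
____XX__
___vXX__
________
________
________
t=11: ________
________
________
___XX___
____XX__
__<XXX__
________
________
________
t=12: ________
________
________
___XX___
__^_XX__
__XXXX__
________
________
________
t=13: ________
________
________
___XX___
__X>XX__
__XXXX__
________
________
________

4,3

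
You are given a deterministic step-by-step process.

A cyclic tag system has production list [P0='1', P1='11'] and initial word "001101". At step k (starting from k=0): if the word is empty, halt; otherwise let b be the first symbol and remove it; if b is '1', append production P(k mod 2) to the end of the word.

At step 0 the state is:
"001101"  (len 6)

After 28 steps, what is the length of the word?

16

gen 0: "001101"  (len 6)
gen 1: "01101"  (len 5)
gen 2: "1101"  (len 4)
gen 3: "1011"  (len 4)
gen 4: "01111"  (len 5)
gen 5: "1111"  (len 4)
gen 6: "11111"  (len 5)
gen 7: "11111"  (len 5)
gen 8: "111111"  (len 6)
gen 9: "111111"  (len 6)
gen 10: "1111111"  (len 7)
gen 11: "1111111"  (len 7)
gen 12: "11111111"  (len 8)
gen 13: "11111111"  (len 8)
gen 14: "111111111"  (len 9)
gen 15: "111111111"  (len 9)
gen 16: "1111111111"  (len 10)
gen 17: "1111111111"  (len 10)
gen 18: "11111111111"  (len 11)
gen 19: "11111111111"  (len 11)
gen 20: "111111111111"  (len 12)
gen 21: "111111111111"  (len 12)
gen 22: "1111111111111"  (len 13)
gen 23: "1111111111111"  (len 13)
gen 24: "11111111111111"  (len 14)
gen 25: "11111111111111"  (len 14)
gen 26: "111111111111111"  (len 15)
gen 27: "111111111111111"  (len 15)
gen 28: "1111111111111111"  (len 16)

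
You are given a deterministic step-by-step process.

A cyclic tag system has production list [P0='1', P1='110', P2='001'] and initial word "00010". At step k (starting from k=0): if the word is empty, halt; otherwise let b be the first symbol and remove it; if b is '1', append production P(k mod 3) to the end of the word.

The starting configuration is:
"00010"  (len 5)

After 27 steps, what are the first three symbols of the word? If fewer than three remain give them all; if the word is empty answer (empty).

001

step 0: "00010"  (len 5)
step 1: "0010"  (len 4)
step 2: "010"  (len 3)
step 3: "10"  (len 2)
step 4: "01"  (len 2)
step 5: "1"  (len 1)
step 6: "001"  (len 3)
step 7: "01"  (len 2)
step 8: "1"  (len 1)
step 9: "001"  (len 3)
step 10: "01"  (len 2)
step 11: "1"  (len 1)
step 12: "001"  (len 3)
step 13: "01"  (len 2)
step 14: "1"  (len 1)
step 15: "001"  (len 3)
step 16: "01"  (len 2)
step 17: "1"  (len 1)
step 18: "001"  (len 3)
step 19: "01"  (len 2)
step 20: "1"  (len 1)
step 21: "001"  (len 3)
step 22: "01"  (len 2)
step 23: "1"  (len 1)
step 24: "001"  (len 3)
step 25: "01"  (len 2)
step 26: "1"  (len 1)
step 27: "001"  (len 3)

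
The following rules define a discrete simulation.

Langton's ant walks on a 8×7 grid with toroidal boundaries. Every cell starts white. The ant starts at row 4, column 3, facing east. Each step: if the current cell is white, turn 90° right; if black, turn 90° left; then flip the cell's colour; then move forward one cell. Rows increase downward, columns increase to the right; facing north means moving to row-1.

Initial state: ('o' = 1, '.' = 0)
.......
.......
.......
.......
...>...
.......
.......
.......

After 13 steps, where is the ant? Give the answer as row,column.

step 0: .......
.......
.......
.......
...>...
.......
.......
.......
step 1: .......
.......
.......
.......
...o...
...v...
.......
.......
step 2: .......
.......
.......
.......
...o...
..<o...
.......
.......
step 3: .......
.......
.......
.......
..^o...
..oo...
.......
.......
step 4: .......
.......
.......
.......
..o>...
..oo...
.......
.......
step 5: .......
.......
.......
...^...
..o....
..oo...
.......
.......
step 6: .......
.......
.......
...o>..
..o....
..oo...
.......
.......
step 7: .......
.......
.......
...oo..
..o.v..
..oo...
.......
.......
step 8: .......
.......
.......
...oo..
..o<o..
..oo...
.......
.......
step 9: .......
.......
.......
...^o..
..ooo..
..oo...
.......
.......
step 10: .......
.......
.......
..<.o..
..ooo..
..oo...
.......
.......
step 11: .......
.......
..^....
..o.o..
..ooo..
..oo...
.......
.......
step 12: .......
.......
..o>...
..o.o..
..ooo..
..oo...
.......
.......
step 13: .......
.......
..oo...
..ovo..
..ooo..
..oo...
.......
.......

3,3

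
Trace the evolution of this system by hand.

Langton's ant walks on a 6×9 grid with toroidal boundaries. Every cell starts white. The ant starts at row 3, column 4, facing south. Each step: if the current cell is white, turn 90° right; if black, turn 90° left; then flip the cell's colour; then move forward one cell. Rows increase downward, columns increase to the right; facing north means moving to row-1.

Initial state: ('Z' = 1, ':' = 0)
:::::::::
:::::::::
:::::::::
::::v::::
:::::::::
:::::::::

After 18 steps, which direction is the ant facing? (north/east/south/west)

k=0  :::::::::
:::::::::
:::::::::
::::v::::
:::::::::
:::::::::
k=1  :::::::::
:::::::::
:::::::::
:::<Z::::
:::::::::
:::::::::
k=2  :::::::::
:::::::::
:::^:::::
:::ZZ::::
:::::::::
:::::::::
k=3  :::::::::
:::::::::
:::Z>::::
:::ZZ::::
:::::::::
:::::::::
k=4  :::::::::
:::::::::
:::ZZ::::
:::Zv::::
:::::::::
:::::::::
k=5  :::::::::
:::::::::
:::ZZ::::
:::Z:>:::
:::::::::
:::::::::
k=6  :::::::::
:::::::::
:::ZZ::::
:::Z:Z:::
:::::v:::
:::::::::
k=7  :::::::::
:::::::::
:::ZZ::::
:::Z:Z:::
::::<Z:::
:::::::::
k=8  :::::::::
:::::::::
:::ZZ::::
:::Z^Z:::
::::ZZ:::
:::::::::
k=9  :::::::::
:::::::::
:::ZZ::::
:::ZZ>:::
::::ZZ:::
:::::::::
k=10  :::::::::
:::::::::
:::ZZ^:::
:::ZZ::::
::::ZZ:::
:::::::::
k=11  :::::::::
:::::::::
:::ZZZ>::
:::ZZ::::
::::ZZ:::
:::::::::
k=12  :::::::::
:::::::::
:::ZZZZ::
:::ZZ:v::
::::ZZ:::
:::::::::
k=13  :::::::::
:::::::::
:::ZZZZ::
:::ZZ<Z::
::::ZZ:::
:::::::::
k=14  :::::::::
:::::::::
:::ZZ^Z::
:::ZZZZ::
::::ZZ:::
:::::::::
k=15  :::::::::
:::::::::
:::Z<:Z::
:::ZZZZ::
::::ZZ:::
:::::::::
k=16  :::::::::
:::::::::
:::Z::Z::
:::ZvZZ::
::::ZZ:::
:::::::::
k=17  :::::::::
:::::::::
:::Z::Z::
:::Z:>Z::
::::ZZ:::
:::::::::
k=18  :::::::::
:::::::::
:::Z:^Z::
:::Z::Z::
::::ZZ:::
:::::::::

north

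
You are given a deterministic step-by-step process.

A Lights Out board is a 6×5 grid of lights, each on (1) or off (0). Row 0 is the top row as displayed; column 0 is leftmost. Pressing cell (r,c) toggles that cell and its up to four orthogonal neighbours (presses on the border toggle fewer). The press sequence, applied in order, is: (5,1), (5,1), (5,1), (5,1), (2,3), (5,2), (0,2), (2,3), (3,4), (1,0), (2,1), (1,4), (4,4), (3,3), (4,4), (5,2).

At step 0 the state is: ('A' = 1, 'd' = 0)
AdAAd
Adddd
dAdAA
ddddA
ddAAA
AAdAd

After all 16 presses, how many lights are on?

0) AdAAd
Adddd
dAdAA
ddddA
ddAAA
AAdAd
1) AdAAd
Adddd
dAdAA
ddddA
dAAAA
ddAAd
2) AdAAd
Adddd
dAdAA
ddddA
ddAAA
AAdAd
3) AdAAd
Adddd
dAdAA
ddddA
dAAAA
ddAAd
4) AdAAd
Adddd
dAdAA
ddddA
ddAAA
AAdAd
5) AdAAd
AddAd
dAAdd
dddAA
ddAAA
AAdAd
6) AdAAd
AddAd
dAAdd
dddAA
dddAA
AdAdd
7) AAddd
AdAAd
dAAdd
dddAA
dddAA
AdAdd
8) AAddd
AdAdd
dAdAA
ddddA
dddAA
AdAdd
9) AAddd
AdAdd
dAdAd
dddAd
dddAd
AdAdd
10) dAddd
dAAdd
AAdAd
dddAd
dddAd
AdAdd
11) dAddd
ddAdd
ddAAd
dAdAd
dddAd
AdAdd
12) dAddA
ddAAA
ddAAA
dAdAd
dddAd
AdAdd
13) dAddA
ddAAA
ddAAA
dAdAA
ddddA
AdAdA
14) dAddA
ddAAA
ddAdA
dAAdd
dddAA
AdAdA
15) dAddA
ddAAA
ddAdA
dAAdA
ddddd
AdAdd
16) dAddA
ddAAA
ddAdA
dAAdA
ddAdd
AAdAd

14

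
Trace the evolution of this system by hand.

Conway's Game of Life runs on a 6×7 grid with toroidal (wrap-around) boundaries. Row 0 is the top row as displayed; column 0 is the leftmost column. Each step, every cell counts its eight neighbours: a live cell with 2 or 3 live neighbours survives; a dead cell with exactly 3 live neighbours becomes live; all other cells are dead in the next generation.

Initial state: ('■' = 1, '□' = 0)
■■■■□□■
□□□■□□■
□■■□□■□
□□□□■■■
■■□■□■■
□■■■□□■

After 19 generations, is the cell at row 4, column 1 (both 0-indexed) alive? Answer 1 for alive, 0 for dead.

t=0: ■■■■□□■
□□□■□□■
□■■□□■□
□□□□■■■
■■□■□■■
□■■■□□■
t=1: □□□□■■■
□□□■■■■
■□■■□□□
□□□■□□□
□■□■□□□
□□□□□□□
t=2: □□□■□□■
■□■□□□□
□□■□□■■
□■□■■□□
□□■□□□□
□□□□■■□
t=3: □□□■■■■
■■■■□■□
■□■□■■■
□■□■■■□
□□■□□■□
□□□■■■□
t=4: ■■□□□□□
□□□□□□□
□□□□□□□
■■□□□□□
□□■□□□■
□□■□□□□
t=5: □■□□□□□
□□□□□□□
□□□□□□□
■■□□□□□
■□■□□□□
■□■□□□□
t=6: □■□□□□□
□□□□□□□
□□□□□□□
■■□□□□□
■□■□□□■
■□■□□□□
t=7: □■□□□□□
□□□□□□□
□□□□□□□
■■□□□□■
□□■□□□■
■□■□□□■
t=8: ■■□□□□□
□□□□□□□
■□□□□□□
■■□□□□■
□□■□□■□
■□■□□□■
t=9: ■■□□□□■
■■□□□□□
■■□□□□■
■■□□□□■
□□■□□■□
■□■□□□■
t=10: □□■□□□□
□□■□□□□
□□■□□□□
□□■□□■□
□□■□□■□
□□■□□■□
t=11: □■■■□□□
□■■■□□□
□■■■□□□
□■■■□□□
□■■■■■■
□■■■□□□
t=12: ■□□□■□□
■□□□■□□
■□□□■□□
□□□□□■□
□□□□□■□
□□□□□■□
t=13: □□□□■■■
■■□■■■■
□□□□■■■
□□□□■■■
□□□□■■■
□□□□■■■
t=14: □□□□□□□
□□□■□□□
□□□□□□□
■□□■□□□
■□□■□□□
■□□■□□□
t=15: □□□□□□□
□□□□□□□
□□□□□□□
□□□□□□□
■■■■■□■
□□□□□□□
t=16: □□□□□□□
□□□□□□□
□□□□□□□
■■■■□□□
■■■■□□□
■■■■□□□
t=17: □■■□□□□
□□□□□□□
□■■□□□□
■□□■□□□
□□□□■□■
■□□■□□□
t=18: □■■□□□□
□□□□□□□
□■■□□□□
■■■■□□□
■□□■■□■
■■■■□□□
t=19: ■□□■□□□
□□□□□□□
■□□■□□□
□□□□■□■
□□□□■□■
□□□□■□■

0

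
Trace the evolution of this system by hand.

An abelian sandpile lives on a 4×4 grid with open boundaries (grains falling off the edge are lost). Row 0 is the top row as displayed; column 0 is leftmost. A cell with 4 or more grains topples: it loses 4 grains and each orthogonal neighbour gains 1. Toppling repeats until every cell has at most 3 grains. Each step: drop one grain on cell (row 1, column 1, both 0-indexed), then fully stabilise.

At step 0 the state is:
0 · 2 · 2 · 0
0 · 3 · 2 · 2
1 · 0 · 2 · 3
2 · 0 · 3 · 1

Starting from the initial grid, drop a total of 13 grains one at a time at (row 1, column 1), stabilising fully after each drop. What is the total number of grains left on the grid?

[0] 0 · 2 · 2 · 0
0 · 3 · 2 · 2
1 · 0 · 2 · 3
2 · 0 · 3 · 1
[1] 0 · 3 · 2 · 0
1 · 0 · 3 · 2
1 · 1 · 2 · 3
2 · 0 · 3 · 1
[2] 0 · 3 · 2 · 0
1 · 1 · 3 · 2
1 · 1 · 2 · 3
2 · 0 · 3 · 1
[3] 0 · 3 · 2 · 0
1 · 2 · 3 · 2
1 · 1 · 2 · 3
2 · 0 · 3 · 1
[4] 0 · 3 · 2 · 0
1 · 3 · 3 · 2
1 · 1 · 2 · 3
2 · 0 · 3 · 1
[5] 1 · 1 · 0 · 1
2 · 2 · 1 · 3
1 · 2 · 3 · 3
2 · 0 · 3 · 1
[6] 1 · 1 · 0 · 1
2 · 3 · 1 · 3
1 · 2 · 3 · 3
2 · 0 · 3 · 1
[7] 1 · 2 · 0 · 1
3 · 0 · 2 · 3
1 · 3 · 3 · 3
2 · 0 · 3 · 1
[8] 1 · 2 · 0 · 1
3 · 1 · 2 · 3
1 · 3 · 3 · 3
2 · 0 · 3 · 1
[9] 1 · 2 · 0 · 1
3 · 2 · 2 · 3
1 · 3 · 3 · 3
2 · 0 · 3 · 1
[10] 1 · 2 · 0 · 1
3 · 3 · 2 · 3
1 · 3 · 3 · 3
2 · 0 · 3 · 1
[11] 2 · 3 · 1 · 2
0 · 3 · 1 · 1
3 · 1 · 3 · 1
2 · 2 · 0 · 3
[12] 3 · 0 · 2 · 2
1 · 1 · 2 · 1
3 · 2 · 3 · 1
2 · 2 · 0 · 3
[13] 3 · 0 · 2 · 2
1 · 2 · 2 · 1
3 · 2 · 3 · 1
2 · 2 · 0 · 3

29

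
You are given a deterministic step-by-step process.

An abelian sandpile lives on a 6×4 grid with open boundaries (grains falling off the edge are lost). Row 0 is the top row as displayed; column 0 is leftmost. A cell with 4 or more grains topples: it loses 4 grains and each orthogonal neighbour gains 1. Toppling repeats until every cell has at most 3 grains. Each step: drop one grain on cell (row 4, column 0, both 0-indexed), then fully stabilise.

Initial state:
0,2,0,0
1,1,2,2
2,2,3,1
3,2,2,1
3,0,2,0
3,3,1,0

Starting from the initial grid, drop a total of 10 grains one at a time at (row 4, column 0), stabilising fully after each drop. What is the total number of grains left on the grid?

[0] 0,2,0,0
1,1,2,2
2,2,3,1
3,2,2,1
3,0,2,0
3,3,1,0
[1] 0,2,0,0
1,1,2,2
3,2,3,1
0,3,2,1
2,2,2,0
1,0,2,0
[2] 0,2,0,0
1,1,2,2
3,2,3,1
0,3,2,1
3,2,2,0
1,0,2,0
[3] 0,2,0,0
1,1,2,2
3,2,3,1
1,3,2,1
0,3,2,0
2,0,2,0
[4] 0,2,0,0
1,1,2,2
3,2,3,1
1,3,2,1
1,3,2,0
2,0,2,0
[5] 0,2,0,0
1,1,2,2
3,2,3,1
1,3,2,1
2,3,2,0
2,0,2,0
[6] 0,2,0,0
1,1,2,2
3,2,3,1
1,3,2,1
3,3,2,0
2,0,2,0
[7] 0,2,0,0
1,1,2,2
3,3,3,1
3,0,3,1
1,1,3,0
3,1,2,0
[8] 0,2,0,0
1,1,2,2
3,3,3,1
3,0,3,1
2,1,3,0
3,1,2,0
[9] 0,2,0,0
1,1,2,2
3,3,3,1
3,0,3,1
3,1,3,0
3,1,2,0
[10] 0,2,0,0
2,2,3,2
1,1,1,2
1,3,1,2
2,3,0,1
0,2,3,0

34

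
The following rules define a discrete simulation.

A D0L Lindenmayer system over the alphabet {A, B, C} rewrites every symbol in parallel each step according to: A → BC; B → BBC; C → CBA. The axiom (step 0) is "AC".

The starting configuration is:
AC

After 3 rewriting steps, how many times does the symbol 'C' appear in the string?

[0] AC
[1] BCCBA
[2] BBCCBACBABBCBC
[3] BBCBBCCBACBABBCBCCBABBCBCBBCBBCCBABBCCBA

14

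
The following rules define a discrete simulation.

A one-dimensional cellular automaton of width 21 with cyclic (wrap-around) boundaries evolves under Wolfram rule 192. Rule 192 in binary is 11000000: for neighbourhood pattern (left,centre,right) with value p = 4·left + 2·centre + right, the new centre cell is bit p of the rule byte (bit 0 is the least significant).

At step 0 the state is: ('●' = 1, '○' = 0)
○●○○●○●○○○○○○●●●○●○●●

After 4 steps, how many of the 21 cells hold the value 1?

0

[0] ○●○○●○●○○○○○○●●●○●○●●
[1] ○○○○○○○○○○○○○○●●○○○○●
[2] ○○○○○○○○○○○○○○○●○○○○○
[3] ○○○○○○○○○○○○○○○○○○○○○
[4] ○○○○○○○○○○○○○○○○○○○○○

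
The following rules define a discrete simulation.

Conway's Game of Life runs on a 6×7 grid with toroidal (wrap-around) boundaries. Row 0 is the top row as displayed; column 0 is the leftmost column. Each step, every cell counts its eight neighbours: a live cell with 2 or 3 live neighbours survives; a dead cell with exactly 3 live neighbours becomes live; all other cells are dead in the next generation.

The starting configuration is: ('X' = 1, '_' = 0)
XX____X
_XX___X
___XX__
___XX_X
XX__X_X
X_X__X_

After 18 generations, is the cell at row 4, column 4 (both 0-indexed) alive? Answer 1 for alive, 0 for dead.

0) XX____X
_XX___X
___XX__
___XX_X
XX__X_X
X_X__X_
1) _____X_
_XXX_XX
X___X__
__X___X
_XX_X__
__X__X_
2) _X_X_X_
XXXX_XX
X___X__
X_X__X_
_XX__X_
_XXXXX_
3) _______
___X_X_
____X__
X_XXXX_
X____X_
X____XX
4) ____XX_
____X__
__X___X
_X_X_X_
X__X___
X____X_
5) ____XXX
___XX__
__XXXX_
XX_XX_X
XXX____
_____X_
6) ___X__X
__X___X
XX____X
______X
__XXXX_
XX__XX_
7) _XXXX_X
_XX__XX
_X___XX
_XXXX_X
XXXX___
XX_____
8) ___XX_X
_______
_______
____X_X
____X_X
____X_X
9) ___XX__
_______
_______
_______
X__XX_X
X___X_X
10) ___XXX_
_______
_______
_______
X__XX_X
X_____X
11) ____XXX
____X__
_______
_______
X____XX
X______
12) ____XXX
____X__
_______
______X
X_____X
X___X__
13) ___XX_X
____X__
_______
X_____X
X____XX
X___X__
14) ___XX__
___XXX_
_______
X____X_
_X___X_
X__XX__
15) __X____
___X_X_
_____XX
______X
XX___X_
__XX_X_
16) __X____
____XXX
____XXX
_______
XXX_XX_
__XXX_X
17) __X___X
___XX_X
____X_X
XX_X___
XXX_XXX
X___X_X
18) ____X_X
X__XX_X
__X_X_X
___X___
__X_X__
__X_X__

1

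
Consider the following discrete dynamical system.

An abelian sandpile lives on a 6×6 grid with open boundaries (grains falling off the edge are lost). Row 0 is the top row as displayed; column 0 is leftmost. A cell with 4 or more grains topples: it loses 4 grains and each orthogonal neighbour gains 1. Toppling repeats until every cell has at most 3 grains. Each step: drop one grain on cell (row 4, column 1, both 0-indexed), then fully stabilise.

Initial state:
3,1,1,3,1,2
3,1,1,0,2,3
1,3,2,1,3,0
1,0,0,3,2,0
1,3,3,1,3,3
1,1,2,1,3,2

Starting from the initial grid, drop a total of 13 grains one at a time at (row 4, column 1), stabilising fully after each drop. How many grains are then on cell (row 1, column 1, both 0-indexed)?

2

[0] 3,1,1,3,1,2
3,1,1,0,2,3
1,3,2,1,3,0
1,0,0,3,2,0
1,3,3,1,3,3
1,1,2,1,3,2
[1] 3,1,1,3,1,2
3,1,1,0,2,3
1,3,2,1,3,0
1,1,1,3,2,0
2,1,0,2,3,3
1,2,3,1,3,2
[2] 3,1,1,3,1,2
3,1,1,0,2,3
1,3,2,1,3,0
1,1,1,3,2,0
2,2,0,2,3,3
1,2,3,1,3,2
[3] 3,1,1,3,1,2
3,1,1,0,2,3
1,3,2,1,3,0
1,1,1,3,2,0
2,3,0,2,3,3
1,2,3,1,3,2
[4] 3,1,1,3,1,2
3,1,1,0,2,3
1,3,2,1,3,0
1,2,1,3,2,0
3,0,1,2,3,3
1,3,3,1,3,2
[5] 3,1,1,3,1,2
3,1,1,0,2,3
1,3,2,1,3,0
1,2,1,3,2,0
3,1,1,2,3,3
1,3,3,1,3,2
[6] 3,1,1,3,1,2
3,1,1,0,2,3
1,3,2,1,3,0
1,2,1,3,2,0
3,2,1,2,3,3
1,3,3,1,3,2
[7] 3,1,1,3,1,2
3,1,1,0,2,3
1,3,2,1,3,0
1,2,1,3,2,0
3,3,1,2,3,3
1,3,3,1,3,2
[8] 3,1,1,3,1,2
3,1,1,0,2,3
1,3,2,1,3,0
2,3,1,3,2,0
0,2,3,2,3,3
3,1,0,2,3,2
[9] 3,1,1,3,1,2
3,1,1,0,2,3
1,3,2,1,3,0
2,3,1,3,2,0
0,3,3,2,3,3
3,1,0,2,3,2
[10] 3,1,1,3,1,2
3,2,1,0,2,3
2,0,3,1,3,0
3,1,3,3,2,0
1,2,0,3,3,3
3,2,1,2,3,2
[11] 3,1,1,3,1,2
3,2,1,0,2,3
2,0,3,1,3,0
3,1,3,3,2,0
1,3,0,3,3,3
3,2,1,2,3,2
[12] 3,1,1,3,1,2
3,2,1,0,2,3
2,0,3,1,3,0
3,2,3,3,2,0
2,0,1,3,3,3
3,3,1,2,3,2
[13] 3,1,1,3,1,2
3,2,1,0,2,3
2,0,3,1,3,0
3,2,3,3,2,0
2,1,1,3,3,3
3,3,1,2,3,2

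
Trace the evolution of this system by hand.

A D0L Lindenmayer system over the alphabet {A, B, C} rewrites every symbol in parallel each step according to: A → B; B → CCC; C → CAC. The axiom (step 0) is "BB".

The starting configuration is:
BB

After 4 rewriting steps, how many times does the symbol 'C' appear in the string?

[0] BB
[1] CCCCCC
[2] CACCACCACCACCACCAC
[3] CACBCACCACBCACCACBCACCACBCACCACBCACCACBCAC
[4] CACBCACCCCCACBCACCACBCACCCCCACBCACCACBCACCCCCACBCACCACBCACCCCCACBCACCACBCACCCCCACBCACCACBCACCCCCACBCAC

66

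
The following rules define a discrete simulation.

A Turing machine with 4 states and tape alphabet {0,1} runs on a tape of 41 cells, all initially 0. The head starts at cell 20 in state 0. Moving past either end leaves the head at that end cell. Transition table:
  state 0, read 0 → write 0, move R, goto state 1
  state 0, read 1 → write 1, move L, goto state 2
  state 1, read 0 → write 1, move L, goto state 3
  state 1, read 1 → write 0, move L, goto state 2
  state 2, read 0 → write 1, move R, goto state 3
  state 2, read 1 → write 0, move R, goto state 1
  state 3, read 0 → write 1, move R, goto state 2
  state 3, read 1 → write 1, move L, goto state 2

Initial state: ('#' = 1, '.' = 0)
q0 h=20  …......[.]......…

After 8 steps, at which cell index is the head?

22

0) q0 h=20  …......[.]......…
1) q1 h=21  …......[.]......…
2) q3 h=20  …......[.]#.....…
3) q2 h=21  ….....#[#]......…
4) q1 h=22  …....#.[.]......…
5) q3 h=21  ….....#[.]#.....…
6) q2 h=22  …....##[#]......…
7) q1 h=23  …...##.[.]......…
8) q3 h=22  …....##[.]#.....…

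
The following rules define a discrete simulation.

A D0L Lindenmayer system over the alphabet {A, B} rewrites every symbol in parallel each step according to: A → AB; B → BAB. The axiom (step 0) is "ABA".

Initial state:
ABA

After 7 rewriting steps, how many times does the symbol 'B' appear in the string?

0) ABA
1) ABBABAB
2) ABBABBABABBABABBAB
3) ABBABBABABBABBABABBABABBABBABABBABABBABBABABBAB
4) ABBABBABABBABBABABBABABBABBABABBABBABABBABABBABBABABBABABB…BABBABABBABABBABBABABBABABBABBABABBABBABABBABABBABBABABBAB  (len 123)
5) ABBABBABABBABBABABBABABBABBABABBABBABABBABABBABBABABBABABB…BABBABABBABABBABBABABBABABBABBABABBABBABABBABABBABBABABBAB  (len 322)
6) ABBABBABABBABBABABBABABBABBABABBABBABABBABABBABBABABBABABB…BABBABABBABABBABBABABBABABBABBABABBABBABABBABABBABBABABBAB  (len 843)
7) ABBABBABABBABBABABBABABBABBABABBABBABABBABABBABBABABBABABB…BABBABABBABABBABBABABBABABBABBABABBABBABABBABABBABBABABBAB  (len 2207)

1364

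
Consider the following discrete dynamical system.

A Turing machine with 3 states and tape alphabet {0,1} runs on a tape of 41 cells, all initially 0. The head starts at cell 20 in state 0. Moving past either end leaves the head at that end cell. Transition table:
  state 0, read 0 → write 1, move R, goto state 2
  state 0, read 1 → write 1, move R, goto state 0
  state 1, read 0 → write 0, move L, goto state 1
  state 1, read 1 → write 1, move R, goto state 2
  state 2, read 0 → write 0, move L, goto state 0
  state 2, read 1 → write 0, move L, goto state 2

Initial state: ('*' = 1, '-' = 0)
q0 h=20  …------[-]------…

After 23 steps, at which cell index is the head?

27

0) q0 h=20  …------[-]------…
1) q2 h=21  …-----*[-]------…
2) q0 h=20  …------[*]------…
3) q0 h=21  …-----*[-]------…
4) q2 h=22  …----**[-]------…
5) q0 h=21  …-----*[*]------…
6) q0 h=22  …----**[-]------…
7) q2 h=23  …---***[-]------…
8) q0 h=22  …----**[*]------…
9) q0 h=23  …---***[-]------…
10) q2 h=24  …--****[-]------…
11) q0 h=23  …---***[*]------…
12) q0 h=24  …--****[-]------…
13) q2 h=25  …-*****[-]------…
14) q0 h=24  …--****[*]------…
15) q0 h=25  …-*****[-]------…
16) q2 h=26  …******[-]------…
17) q0 h=25  …-*****[*]------…
18) q0 h=26  …******[-]------…
19) q2 h=27  …******[-]------…
20) q0 h=26  …******[*]------…
21) q0 h=27  …******[-]------…
22) q2 h=28  …******[-]------…
23) q0 h=27  …******[*]------…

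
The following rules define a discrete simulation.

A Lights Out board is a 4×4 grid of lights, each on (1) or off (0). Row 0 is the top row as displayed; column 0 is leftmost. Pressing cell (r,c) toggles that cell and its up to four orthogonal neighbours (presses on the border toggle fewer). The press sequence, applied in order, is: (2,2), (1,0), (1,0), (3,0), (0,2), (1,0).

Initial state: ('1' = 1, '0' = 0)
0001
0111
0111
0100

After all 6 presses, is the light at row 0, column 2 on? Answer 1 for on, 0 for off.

1

k=0  0001
0111
0111
0100
k=1  0001
0101
0000
0110
k=2  1001
1001
1000
0110
k=3  0001
0101
0000
0110
k=4  0001
0101
1000
1010
k=5  0110
0111
1000
1010
k=6  1110
1011
0000
1010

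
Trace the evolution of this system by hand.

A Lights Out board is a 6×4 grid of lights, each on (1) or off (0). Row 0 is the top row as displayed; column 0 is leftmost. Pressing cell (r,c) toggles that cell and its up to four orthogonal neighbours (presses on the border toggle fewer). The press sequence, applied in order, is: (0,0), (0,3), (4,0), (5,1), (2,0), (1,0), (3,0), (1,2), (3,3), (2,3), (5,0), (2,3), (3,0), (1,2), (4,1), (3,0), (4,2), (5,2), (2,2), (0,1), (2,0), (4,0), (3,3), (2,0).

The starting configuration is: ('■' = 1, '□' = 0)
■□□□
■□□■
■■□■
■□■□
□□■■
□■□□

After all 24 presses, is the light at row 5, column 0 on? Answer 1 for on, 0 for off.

0) ■□□□
■□□■
■■□■
■□■□
□□■■
□■□□
1) □■□□
□□□■
■■□■
■□■□
□□■■
□■□□
2) □■■■
□□□□
■■□■
■□■□
□□■■
□■□□
3) □■■■
□□□□
■■□■
□□■□
■■■■
■■□□
4) □■■■
□□□□
■■□■
□□■□
■□■■
□□■□
5) □■■■
■□□□
□□□■
■□■□
■□■■
□□■□
6) ■■■■
□■□□
■□□■
■□■□
■□■■
□□■□
7) ■■■■
□■□□
□□□■
□■■□
□□■■
□□■□
8) ■■□■
□□■■
□□■■
□■■□
□□■■
□□■□
9) ■■□■
□□■■
□□■□
□■□■
□□■□
□□■□
10) ■■□■
□□■□
□□□■
□■□□
□□■□
□□■□
11) ■■□■
□□■□
□□□■
□■□□
■□■□
■■■□
12) ■■□■
□□■■
□□■□
□■□■
■□■□
■■■□
13) ■■□■
□□■■
■□■□
■□□■
□□■□
■■■□
14) ■■■■
□■□□
■□□□
■□□■
□□■□
■■■□
15) ■■■■
□■□□
■□□□
■■□■
■■□□
■□■□
16) ■■■■
□■□□
□□□□
□□□■
□■□□
■□■□
17) ■■■■
□■□□
□□□□
□□■■
□□■■
■□□□
18) ■■■■
□■□□
□□□□
□□■■
□□□■
■■■■
19) ■■■■
□■■□
□■■■
□□□■
□□□■
■■■■
20) □□□■
□□■□
□■■■
□□□■
□□□■
■■■■
21) □□□■
■□■□
■□■■
■□□■
□□□■
■■■■
22) □□□■
■□■□
■□■■
□□□■
■■□■
□■■■
23) □□□■
■□■□
■□■□
□□■□
■■□□
□■■■
24) □□□■
□□■□
□■■□
■□■□
■■□□
□■■■

0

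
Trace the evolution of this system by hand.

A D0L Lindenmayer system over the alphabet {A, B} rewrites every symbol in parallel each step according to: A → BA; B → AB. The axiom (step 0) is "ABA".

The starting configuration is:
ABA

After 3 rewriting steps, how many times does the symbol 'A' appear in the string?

12

gen 0: ABA
gen 1: BAABBA
gen 2: ABBABAABABBA
gen 3: BAABABBAABBABAABBAABABBA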